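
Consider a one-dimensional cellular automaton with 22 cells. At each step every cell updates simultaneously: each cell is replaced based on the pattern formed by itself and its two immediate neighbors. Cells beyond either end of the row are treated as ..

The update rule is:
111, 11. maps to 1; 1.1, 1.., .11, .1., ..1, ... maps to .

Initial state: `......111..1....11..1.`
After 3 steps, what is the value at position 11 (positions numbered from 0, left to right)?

.......11........1....
........1.............
......................
position 11 holds .

.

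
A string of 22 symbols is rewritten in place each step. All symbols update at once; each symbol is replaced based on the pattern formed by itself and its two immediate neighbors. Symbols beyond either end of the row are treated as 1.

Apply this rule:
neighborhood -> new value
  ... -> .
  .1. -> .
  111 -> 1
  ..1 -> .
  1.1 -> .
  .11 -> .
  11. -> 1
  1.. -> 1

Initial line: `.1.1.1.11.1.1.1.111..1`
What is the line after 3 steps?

........1........111..
1........1........111.
11........1........11.

11........1........11.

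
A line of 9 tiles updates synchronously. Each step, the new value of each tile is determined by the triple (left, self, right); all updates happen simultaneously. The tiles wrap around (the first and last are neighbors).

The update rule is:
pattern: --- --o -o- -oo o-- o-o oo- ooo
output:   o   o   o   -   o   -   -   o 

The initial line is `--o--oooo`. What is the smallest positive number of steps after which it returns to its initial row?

step 1: ooooo-oo-
step 2: -ooo-----
step 3: o-o-ooooo
step 4: --o--oooo

4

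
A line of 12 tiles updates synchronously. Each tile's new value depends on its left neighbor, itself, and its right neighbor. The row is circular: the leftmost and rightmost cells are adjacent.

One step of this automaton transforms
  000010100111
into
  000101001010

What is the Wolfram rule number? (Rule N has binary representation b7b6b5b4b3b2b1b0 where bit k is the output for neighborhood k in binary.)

position 10: 111 → 1  (bit 7 = 1)
position 11: 110 → 0  (bit 6 = 0)
position 5: 101 → 1  (bit 5 = 1)
position 0: 100 → 0  (bit 4 = 0)
position 9: 011 → 0  (bit 3 = 0)
position 4: 010 → 0  (bit 2 = 0)
position 3: 001 → 1  (bit 1 = 1)
position 1: 000 → 0  (bit 0 = 0)
bits b7..b0 = 10100010 = 162

162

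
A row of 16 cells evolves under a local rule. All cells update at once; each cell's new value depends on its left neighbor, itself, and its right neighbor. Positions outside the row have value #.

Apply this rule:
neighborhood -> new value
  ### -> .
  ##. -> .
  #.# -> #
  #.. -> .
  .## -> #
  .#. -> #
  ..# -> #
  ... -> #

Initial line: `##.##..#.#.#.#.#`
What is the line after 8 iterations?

.###...##..##...

..##..##########
.##..##.........
##..##..########
...##..##.......
.###..##..######
##...##..##.....
...###..##..####
.###...##..##...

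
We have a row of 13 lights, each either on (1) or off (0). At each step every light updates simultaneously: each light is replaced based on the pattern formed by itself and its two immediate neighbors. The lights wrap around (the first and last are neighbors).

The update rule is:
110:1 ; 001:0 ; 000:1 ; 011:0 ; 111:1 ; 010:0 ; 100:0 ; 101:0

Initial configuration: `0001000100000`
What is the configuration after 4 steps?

1101000111001

step 1: 1100010001111
step 2: 1101000100111
step 3: 1100010000011
step 4: 1101000111001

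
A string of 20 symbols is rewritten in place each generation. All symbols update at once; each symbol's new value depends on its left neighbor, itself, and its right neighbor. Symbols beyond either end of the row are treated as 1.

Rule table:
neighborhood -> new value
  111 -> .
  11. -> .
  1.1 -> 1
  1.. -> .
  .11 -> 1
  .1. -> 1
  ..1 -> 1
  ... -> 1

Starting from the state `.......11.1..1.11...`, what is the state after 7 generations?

.1111111.11.1111..11
11......11.11....11.
...111111.11..1111.1
.111.....11..11...11
11...11111..11..111.
...111.....11..11..1
.111...11111..11..11

.111...11111..11..11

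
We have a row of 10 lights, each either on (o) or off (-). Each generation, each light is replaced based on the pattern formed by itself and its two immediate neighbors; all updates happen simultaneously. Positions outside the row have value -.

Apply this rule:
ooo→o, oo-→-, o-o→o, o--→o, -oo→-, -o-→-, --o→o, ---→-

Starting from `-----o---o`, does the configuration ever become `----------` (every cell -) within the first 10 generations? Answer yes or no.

no

generation 1: ----o-o-o-
generation 2: ---o-o-o-o
generation 3: --o-o-o-o-
generation 4: -o-o-o-o-o
generation 5: o-o-o-o-o-
generation 6: -o-o-o-o-o  (repeats generation 4; period 2)
generation 10: -o-o-o-o-o
generation 10 is -o-o-o-o-o, still not uniform -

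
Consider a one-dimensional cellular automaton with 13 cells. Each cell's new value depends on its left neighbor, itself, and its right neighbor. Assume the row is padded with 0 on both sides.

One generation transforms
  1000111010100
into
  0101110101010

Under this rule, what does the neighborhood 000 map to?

0

At position 2 the neighborhood is 000; the next row has 0 there.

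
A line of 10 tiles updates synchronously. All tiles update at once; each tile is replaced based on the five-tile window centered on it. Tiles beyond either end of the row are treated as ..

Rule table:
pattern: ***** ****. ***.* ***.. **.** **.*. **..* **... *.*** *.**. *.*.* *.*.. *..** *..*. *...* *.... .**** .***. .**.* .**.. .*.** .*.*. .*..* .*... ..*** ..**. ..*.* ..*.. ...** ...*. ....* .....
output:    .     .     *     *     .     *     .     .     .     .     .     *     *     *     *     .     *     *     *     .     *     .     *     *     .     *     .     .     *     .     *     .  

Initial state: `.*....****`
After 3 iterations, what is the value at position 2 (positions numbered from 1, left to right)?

..*.**.*.*
*..*.**..*
.**.*...*.
position 2 holds *

*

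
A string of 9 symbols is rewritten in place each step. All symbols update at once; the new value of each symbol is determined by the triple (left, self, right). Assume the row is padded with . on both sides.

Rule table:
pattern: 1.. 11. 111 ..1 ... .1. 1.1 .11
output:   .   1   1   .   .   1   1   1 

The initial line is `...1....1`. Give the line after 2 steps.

...1....1

step 1: ...1....1  (fixed point — unchanged through step 2)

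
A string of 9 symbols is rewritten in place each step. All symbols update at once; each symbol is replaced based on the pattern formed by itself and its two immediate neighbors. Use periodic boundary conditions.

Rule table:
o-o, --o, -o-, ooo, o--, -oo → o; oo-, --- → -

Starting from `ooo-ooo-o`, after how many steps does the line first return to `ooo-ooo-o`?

9

oo-ooo-oo
o-ooo-ooo
-ooo-oooo
ooo-oooo-
oo-oooo-o
o-oooo-oo
-oooo-ooo
oooo-ooo-
ooo-ooo-o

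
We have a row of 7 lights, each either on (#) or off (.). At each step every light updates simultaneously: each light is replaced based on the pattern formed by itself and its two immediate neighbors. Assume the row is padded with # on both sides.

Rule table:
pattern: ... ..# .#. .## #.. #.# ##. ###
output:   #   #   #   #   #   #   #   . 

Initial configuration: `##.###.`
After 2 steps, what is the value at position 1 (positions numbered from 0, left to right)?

step 1: .###.##
step 2: ##.###.
position 1 holds #

#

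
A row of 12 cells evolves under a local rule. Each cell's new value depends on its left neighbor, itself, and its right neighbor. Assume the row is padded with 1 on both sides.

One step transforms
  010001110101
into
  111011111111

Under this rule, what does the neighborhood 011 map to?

1

At position 5 the neighborhood is 011; the next row has 1 there.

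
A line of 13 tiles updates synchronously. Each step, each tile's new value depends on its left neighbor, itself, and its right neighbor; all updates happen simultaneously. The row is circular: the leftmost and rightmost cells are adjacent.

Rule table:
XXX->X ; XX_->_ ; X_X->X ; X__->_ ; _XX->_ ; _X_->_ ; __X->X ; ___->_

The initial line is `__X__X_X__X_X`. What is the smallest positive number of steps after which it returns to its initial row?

13

step 1: _X__X_X__X_X_
step 2: X__X_X__X_X__
step 3: __X_X__X_X__X
step 4: _X_X__X_X__X_
step 5: X_X__X_X__X__
step 6: _X__X_X__X__X
step 7: X__X_X__X__X_
step 8: __X_X__X__X_X
step 9: _X_X__X__X_X_
step 10: X_X__X__X_X__
step 11: _X__X__X_X__X
step 12: X__X__X_X__X_
step 13: __X__X_X__X_X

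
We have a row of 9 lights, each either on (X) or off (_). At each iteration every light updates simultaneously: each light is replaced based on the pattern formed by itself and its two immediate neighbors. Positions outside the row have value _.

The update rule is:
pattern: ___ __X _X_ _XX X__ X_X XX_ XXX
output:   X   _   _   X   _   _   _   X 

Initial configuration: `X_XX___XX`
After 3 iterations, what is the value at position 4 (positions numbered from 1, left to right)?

X

iteration 1: __X__X_X_
iteration 2: X________
iteration 3: __XXXXXXX
position 4 holds X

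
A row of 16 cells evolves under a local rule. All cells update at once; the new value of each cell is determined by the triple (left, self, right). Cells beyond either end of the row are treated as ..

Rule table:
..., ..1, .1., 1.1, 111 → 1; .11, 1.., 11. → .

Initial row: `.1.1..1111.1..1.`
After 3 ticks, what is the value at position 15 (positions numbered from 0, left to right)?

1

tick 1: 1111.1.11.11.11.
tick 2: .11.111..1..1...
tick 3: 1..1.1..11.11.11
position 15 holds 1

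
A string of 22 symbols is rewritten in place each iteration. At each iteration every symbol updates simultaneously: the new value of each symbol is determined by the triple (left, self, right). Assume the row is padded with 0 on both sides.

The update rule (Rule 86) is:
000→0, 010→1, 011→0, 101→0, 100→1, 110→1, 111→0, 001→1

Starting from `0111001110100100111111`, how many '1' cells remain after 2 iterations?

1001110010111111000001
1110011110000001100011
count of 1: 11

11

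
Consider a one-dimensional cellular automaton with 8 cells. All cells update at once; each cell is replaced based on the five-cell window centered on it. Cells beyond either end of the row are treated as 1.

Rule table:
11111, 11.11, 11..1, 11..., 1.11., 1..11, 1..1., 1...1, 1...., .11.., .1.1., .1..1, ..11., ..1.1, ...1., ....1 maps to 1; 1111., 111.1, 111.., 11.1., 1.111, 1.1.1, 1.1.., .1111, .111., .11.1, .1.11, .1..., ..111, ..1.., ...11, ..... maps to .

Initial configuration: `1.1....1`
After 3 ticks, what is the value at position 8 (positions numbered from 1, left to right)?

....11..
111.1111
1..1..11
position 8 holds 1

1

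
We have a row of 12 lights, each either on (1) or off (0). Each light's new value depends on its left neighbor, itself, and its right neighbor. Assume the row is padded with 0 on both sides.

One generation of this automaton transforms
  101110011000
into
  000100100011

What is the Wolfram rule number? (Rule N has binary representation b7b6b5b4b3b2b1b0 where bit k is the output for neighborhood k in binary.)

position 3: 111 → 1  (bit 7 = 1)
position 4: 110 → 0  (bit 6 = 0)
position 1: 101 → 0  (bit 5 = 0)
position 5: 100 → 0  (bit 4 = 0)
position 2: 011 → 0  (bit 3 = 0)
position 0: 010 → 0  (bit 2 = 0)
position 6: 001 → 1  (bit 1 = 1)
position 10: 000 → 1  (bit 0 = 1)
bits b7..b0 = 10000011 = 131

131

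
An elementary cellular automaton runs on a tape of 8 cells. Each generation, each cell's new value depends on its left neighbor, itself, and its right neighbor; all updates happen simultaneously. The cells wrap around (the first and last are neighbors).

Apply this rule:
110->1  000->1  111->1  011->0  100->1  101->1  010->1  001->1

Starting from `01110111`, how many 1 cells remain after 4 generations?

6

10111011
11011101
11101110
01110111
count of 1: 6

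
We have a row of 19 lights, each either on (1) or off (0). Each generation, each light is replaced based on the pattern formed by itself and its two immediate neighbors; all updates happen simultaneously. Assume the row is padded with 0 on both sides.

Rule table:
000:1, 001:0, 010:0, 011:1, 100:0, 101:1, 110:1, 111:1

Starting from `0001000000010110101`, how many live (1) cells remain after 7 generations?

generation 1: 1100011111001111010
generation 2: 1101011111001111100
generation 3: 1110111111001111101
generation 4: 1111111111001111110
generation 5: 1111111111001111110  (fixed point — unchanged through generation 7)
count of 1: 16

16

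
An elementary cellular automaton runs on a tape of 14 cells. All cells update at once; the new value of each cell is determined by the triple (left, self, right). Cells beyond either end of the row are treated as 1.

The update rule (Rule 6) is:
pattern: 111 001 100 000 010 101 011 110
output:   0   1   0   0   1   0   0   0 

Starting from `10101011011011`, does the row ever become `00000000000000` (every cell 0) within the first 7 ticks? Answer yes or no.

no

00101000000000
01101000000001
00001000000010
00011000000110
00100000001000
01100000011001
00000000100010
tick 7 is 00000000100010, still not uniform 0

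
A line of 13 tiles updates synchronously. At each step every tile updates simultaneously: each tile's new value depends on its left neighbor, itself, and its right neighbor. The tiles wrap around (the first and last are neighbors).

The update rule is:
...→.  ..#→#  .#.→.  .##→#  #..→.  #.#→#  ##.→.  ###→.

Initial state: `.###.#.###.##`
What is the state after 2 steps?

step 1: ##..#.##..##.
step 2: #..#.##..##.#

#..#.##..##.#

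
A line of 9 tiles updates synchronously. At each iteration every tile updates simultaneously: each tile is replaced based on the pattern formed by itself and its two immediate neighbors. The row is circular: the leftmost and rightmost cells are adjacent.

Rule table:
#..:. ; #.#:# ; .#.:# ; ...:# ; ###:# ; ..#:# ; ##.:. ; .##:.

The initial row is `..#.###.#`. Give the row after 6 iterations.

####.#.#.

iteration 1: .###.#.##
iteration 2: #.#.###..
iteration 3: ####.#..#
iteration 4: ###.##.#.
iteration 5: .#.#..###
iteration 6: ####.#.#.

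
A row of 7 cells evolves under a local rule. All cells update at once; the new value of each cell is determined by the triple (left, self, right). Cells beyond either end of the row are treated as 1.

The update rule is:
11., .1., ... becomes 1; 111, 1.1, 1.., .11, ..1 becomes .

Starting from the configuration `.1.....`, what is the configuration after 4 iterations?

.1.111.
.1...1.
.1.1.1.
.1.1.1.

.1.1.1.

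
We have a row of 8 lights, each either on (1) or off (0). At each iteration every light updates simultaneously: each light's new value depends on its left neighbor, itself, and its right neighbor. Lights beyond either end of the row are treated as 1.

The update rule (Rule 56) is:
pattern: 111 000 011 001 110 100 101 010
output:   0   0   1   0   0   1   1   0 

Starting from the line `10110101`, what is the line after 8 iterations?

10110110

01101011
11010110
00101101
10011011
01010110
10101101
01011011
10110110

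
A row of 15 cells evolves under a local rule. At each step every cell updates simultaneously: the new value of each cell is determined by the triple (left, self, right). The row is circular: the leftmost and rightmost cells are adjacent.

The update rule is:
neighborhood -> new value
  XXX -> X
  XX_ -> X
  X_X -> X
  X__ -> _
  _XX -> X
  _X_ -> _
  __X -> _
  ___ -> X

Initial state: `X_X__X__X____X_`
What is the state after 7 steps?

step 1: _X________XX__X
step 2: X__XXXXXX_XX___
step 3: ___XXXXXXXXX_X_
step 4: XX_XXXXXXXXXX__
step 5: XXXXXXXXXXXXX__
step 6: XXXXXXXXXXXXX__  (fixed point — unchanged through step 7)

XXXXXXXXXXXXX__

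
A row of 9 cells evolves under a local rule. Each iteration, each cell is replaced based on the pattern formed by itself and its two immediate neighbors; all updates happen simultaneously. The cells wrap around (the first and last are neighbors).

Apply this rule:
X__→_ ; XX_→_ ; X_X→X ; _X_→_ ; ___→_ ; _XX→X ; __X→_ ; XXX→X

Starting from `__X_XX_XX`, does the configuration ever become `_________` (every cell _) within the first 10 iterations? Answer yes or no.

yes

iteration 1: ___XX_XX_
iteration 2: ___X_XX__
iteration 3: ____XX___
iteration 4: ____X____
iteration 5: _________
all cells are _ at iteration 5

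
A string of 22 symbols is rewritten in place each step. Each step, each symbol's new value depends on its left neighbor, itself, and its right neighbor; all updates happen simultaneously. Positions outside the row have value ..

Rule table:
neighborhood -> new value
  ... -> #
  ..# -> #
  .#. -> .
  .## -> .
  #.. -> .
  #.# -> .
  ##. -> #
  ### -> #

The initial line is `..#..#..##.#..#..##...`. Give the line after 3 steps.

##..#..#.#...#..#.#.##
.#.#..#....##..#.....#
#....#..###.#.#..####.

#....#..###.#.#..####.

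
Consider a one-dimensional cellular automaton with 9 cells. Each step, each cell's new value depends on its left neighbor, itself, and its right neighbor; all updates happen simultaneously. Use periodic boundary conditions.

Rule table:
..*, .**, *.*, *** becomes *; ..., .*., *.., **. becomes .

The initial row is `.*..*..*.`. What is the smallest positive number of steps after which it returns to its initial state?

*..*..*..
..*..*..*
.*..*..*.

3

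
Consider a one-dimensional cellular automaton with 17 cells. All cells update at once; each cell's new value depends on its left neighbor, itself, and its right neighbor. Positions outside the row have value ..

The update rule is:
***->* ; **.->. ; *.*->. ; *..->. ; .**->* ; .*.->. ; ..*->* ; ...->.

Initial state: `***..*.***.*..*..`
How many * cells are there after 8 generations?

**..*..**....*...
*..*..**....*....
..*..**....*.....
.*..**....*......
*..**....*.......
..**....*........
.**....*.........
**....*..........
count of *: 3

3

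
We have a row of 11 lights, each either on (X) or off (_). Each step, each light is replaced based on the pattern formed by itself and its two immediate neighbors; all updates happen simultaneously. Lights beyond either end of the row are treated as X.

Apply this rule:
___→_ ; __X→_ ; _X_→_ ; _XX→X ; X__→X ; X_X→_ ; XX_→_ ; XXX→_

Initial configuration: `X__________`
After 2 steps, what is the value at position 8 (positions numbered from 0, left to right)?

_

_X_________
__X________
position 8 holds _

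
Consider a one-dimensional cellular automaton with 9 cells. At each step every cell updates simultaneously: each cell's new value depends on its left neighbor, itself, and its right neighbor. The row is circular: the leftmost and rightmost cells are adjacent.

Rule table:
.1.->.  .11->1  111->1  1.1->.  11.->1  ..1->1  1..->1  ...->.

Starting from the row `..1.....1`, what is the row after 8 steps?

11111.111

11.1...1.
11..1.1..
1111...11
11111.111
11111.111  (fixed point — unchanged through step 8)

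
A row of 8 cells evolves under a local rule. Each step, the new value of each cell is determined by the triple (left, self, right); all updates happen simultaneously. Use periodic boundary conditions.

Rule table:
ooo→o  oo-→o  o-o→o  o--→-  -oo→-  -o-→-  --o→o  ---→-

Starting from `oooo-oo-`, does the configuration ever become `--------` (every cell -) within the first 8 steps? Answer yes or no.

no

-oooo-oo
o-oooo-o
oo-oooo-
-oo-oooo
o-oo-ooo
oo-oo-oo
ooo-oo-o
oooo-oo-
step 8 is oooo-oo-, still not uniform -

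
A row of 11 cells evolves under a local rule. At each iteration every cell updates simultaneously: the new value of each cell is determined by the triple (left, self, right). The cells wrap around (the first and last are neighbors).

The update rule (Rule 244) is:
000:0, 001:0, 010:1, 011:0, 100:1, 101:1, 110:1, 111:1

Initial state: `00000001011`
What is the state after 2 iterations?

10000001101
11000000110

11000000110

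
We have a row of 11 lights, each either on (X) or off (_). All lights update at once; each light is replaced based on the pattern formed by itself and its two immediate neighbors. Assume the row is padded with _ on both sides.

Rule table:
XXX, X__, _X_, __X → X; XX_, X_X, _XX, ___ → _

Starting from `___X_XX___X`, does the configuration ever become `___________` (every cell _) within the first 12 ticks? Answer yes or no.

no

__XX___X_XX
_X__X_XX___
XXXXX___X__
_XXX_X_XXX_
X_X__X__X_X
X_XXXXXXX_X
X__XXXXX__X
XXX_XXX_XXX
_X___X___X_
XXX_XXX_XXX  (repeats tick 8; period 2)
tick 12: XXX_XXX_XXX
tick 12 is XXX_XXX_XXX, still not uniform _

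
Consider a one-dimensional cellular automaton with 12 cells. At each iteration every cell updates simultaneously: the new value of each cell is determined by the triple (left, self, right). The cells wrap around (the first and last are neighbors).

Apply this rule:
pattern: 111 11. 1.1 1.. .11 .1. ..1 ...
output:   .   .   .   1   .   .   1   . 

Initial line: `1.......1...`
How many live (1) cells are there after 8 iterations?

2

.1.....1.1.1
..1...1.....
.1.1.1.1....
1.......1...  (repeats iteration 0; period 4)
iteration 8: 1.......1...
count of 1: 2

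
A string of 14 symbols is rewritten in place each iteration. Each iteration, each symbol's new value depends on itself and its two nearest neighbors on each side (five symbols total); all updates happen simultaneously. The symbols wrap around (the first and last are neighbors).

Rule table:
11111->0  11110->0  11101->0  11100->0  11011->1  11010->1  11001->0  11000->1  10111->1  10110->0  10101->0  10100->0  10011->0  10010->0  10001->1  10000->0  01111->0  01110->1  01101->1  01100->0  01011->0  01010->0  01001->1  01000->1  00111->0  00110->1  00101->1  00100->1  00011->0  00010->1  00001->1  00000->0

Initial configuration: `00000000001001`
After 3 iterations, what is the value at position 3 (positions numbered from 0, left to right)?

0

iteration 1: 10000000111101
iteration 2: 01000010000010
iteration 3: 01101111001111
position 3 holds 0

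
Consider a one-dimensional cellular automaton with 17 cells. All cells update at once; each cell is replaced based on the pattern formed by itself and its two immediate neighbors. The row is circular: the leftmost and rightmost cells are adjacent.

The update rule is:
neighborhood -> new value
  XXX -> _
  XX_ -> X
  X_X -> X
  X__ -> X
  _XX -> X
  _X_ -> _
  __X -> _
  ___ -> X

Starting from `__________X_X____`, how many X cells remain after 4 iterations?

XXXXXXXXX__X_XXXX
________XX__XX___
XXXXXXX_XXX_XXXXX
______XXX_XXX____
count of X: 6

6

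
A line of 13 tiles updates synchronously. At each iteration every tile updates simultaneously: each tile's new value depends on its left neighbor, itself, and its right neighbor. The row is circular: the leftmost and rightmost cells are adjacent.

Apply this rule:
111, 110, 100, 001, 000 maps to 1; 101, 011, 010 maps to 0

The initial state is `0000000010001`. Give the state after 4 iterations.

1111111101110
0111111100110
1011111111011
1001111111001

1001111111001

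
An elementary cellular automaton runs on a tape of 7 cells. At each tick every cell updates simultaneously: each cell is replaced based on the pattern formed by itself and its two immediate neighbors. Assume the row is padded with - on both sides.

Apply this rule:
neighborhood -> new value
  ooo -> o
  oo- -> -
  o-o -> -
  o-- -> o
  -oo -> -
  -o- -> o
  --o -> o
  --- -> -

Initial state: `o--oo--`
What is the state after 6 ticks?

oooo-o-

ooo--o-
-o-oooo
oo--oo-
--oo--o
-o--ooo
oooo-o-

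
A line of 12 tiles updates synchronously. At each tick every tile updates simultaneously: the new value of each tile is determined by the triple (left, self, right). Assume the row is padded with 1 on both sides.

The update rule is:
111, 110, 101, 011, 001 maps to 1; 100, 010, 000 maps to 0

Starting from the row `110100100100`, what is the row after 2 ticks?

111010010011

111001001001
111010010011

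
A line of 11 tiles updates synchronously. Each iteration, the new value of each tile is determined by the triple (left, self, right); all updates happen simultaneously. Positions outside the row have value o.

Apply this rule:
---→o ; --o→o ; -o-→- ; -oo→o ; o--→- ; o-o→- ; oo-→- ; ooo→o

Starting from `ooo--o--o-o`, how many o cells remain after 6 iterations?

oo--o--o--o
o--o--o--oo
--o--o--ooo
-o--o--oooo
---o--ooooo
-oo--oooooo
count of o: 8

8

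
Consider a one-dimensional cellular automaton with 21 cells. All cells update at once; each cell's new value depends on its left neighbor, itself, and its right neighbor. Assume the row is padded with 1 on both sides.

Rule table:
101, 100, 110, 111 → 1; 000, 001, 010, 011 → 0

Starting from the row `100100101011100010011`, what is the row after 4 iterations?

111110010010101110001

110010010101110001001
111001001010111000100
111100100101011100010
111110010010101110001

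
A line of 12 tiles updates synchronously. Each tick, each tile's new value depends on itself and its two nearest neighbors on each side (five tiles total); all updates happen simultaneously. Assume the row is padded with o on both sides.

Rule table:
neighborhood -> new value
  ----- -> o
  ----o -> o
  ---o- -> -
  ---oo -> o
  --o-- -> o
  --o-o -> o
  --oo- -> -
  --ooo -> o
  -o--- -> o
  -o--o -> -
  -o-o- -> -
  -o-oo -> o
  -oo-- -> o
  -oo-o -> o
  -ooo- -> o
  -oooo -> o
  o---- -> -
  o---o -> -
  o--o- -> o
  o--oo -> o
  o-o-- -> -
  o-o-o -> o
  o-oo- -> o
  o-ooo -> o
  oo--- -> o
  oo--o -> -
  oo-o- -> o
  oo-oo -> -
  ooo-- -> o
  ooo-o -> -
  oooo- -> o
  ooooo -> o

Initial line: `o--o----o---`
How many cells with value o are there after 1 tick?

tick 1: o-ooo-o-oo-o
count of o: 8

8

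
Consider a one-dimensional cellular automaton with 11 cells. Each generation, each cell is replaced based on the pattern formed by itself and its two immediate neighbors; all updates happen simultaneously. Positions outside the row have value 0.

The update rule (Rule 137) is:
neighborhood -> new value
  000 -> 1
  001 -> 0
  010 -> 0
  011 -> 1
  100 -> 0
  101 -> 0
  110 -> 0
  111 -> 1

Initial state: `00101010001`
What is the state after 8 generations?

10000000100
00111110001
10111100100
00111000001
10110011100
00100011001
10001010000
00100000111

00100000111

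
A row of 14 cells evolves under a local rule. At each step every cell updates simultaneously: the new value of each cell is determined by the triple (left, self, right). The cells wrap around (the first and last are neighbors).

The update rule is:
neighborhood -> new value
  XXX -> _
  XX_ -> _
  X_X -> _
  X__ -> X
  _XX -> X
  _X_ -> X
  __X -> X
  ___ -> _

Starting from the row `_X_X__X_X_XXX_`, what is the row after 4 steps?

step 1: XX_XXXX_X_X__X
step 2: ___X____X_XXXX
step 3: X_XXX__XX_X___
step 4: X_X__XXX__XX_X

X_X__XXX__XX_X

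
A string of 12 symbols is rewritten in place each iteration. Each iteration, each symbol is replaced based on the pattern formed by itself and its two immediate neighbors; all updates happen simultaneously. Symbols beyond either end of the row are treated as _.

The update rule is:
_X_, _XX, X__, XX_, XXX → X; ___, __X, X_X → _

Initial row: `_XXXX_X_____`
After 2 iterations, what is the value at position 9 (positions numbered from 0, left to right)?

iteration 1: _XXXX_XX____
iteration 2: _XXXX_XXX___
position 9 holds _

_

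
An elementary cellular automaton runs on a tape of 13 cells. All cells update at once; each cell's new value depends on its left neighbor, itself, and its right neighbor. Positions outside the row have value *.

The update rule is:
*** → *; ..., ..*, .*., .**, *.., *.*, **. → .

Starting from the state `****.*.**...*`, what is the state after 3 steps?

*............

***..........
**...........
*............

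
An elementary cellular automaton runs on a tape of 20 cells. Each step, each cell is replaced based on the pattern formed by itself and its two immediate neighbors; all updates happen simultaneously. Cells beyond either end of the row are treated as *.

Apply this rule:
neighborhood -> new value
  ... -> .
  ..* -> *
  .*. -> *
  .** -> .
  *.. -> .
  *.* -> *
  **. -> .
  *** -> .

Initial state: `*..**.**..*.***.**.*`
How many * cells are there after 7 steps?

5

..*..*...***...*..*.
.**.**..*.....**.***
*..*...**....*..*...
..**..*.....**.**..*
.*...**....*..*...*.
**..*.....**.**..***
...**....*..*...*...
count of *: 5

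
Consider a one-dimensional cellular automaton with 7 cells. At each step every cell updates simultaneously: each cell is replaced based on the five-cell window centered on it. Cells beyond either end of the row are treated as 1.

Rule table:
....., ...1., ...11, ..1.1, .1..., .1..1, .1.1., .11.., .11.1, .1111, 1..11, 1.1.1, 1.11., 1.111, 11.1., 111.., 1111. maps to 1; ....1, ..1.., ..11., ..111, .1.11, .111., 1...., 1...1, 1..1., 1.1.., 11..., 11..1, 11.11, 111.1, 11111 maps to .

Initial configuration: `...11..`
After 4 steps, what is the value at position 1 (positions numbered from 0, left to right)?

.

..1.1.1
..111.1
.1....1
1.1..1.
position 1 holds .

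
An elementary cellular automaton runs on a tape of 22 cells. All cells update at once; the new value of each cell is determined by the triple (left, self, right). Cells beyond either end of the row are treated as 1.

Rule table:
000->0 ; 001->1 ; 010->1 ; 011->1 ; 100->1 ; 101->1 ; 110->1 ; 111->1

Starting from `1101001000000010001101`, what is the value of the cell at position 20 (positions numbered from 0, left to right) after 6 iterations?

1

1111111100000111011111
1111111110001111111111
1111111111011111111111
1111111111111111111111
1111111111111111111111  (fixed point — unchanged through iteration 6)
position 20 holds 1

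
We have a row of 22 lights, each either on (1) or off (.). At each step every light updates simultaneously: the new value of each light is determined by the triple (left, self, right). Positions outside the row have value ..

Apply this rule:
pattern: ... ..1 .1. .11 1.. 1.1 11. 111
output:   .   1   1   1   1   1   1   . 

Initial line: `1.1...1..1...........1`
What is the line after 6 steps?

1111.111111.........11
1..111....11.......111
1111.11..1111.....11.1
1..1111111..11...11111
1111.....111111.11...1
1..11...11....11111.11

1..11...11....11111.11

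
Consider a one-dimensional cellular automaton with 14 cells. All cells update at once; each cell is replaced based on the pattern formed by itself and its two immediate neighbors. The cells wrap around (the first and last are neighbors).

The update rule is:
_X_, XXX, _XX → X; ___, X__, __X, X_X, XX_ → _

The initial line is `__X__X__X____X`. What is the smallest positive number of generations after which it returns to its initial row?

1

__X__X__X____X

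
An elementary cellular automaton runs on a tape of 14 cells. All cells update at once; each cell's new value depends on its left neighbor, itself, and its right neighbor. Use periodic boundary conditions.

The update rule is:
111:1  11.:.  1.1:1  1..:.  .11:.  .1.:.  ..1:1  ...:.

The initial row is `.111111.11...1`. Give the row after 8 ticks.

1....1.1.1.1..

tick 1: 1.1111.1....1.
tick 2: .1.11.1....1.1
tick 3: 1.1..1....1.1.
tick 4: .1..1....1.1.1
tick 5: 1..1....1.1.1.
tick 6: ..1....1.1.1.1
tick 7: .1....1.1.1.1.
tick 8: 1....1.1.1.1..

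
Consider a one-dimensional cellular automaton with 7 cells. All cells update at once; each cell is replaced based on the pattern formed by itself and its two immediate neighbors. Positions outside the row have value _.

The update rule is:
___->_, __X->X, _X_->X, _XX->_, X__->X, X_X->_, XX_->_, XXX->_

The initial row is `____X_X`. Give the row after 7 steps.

_XXX___

___XX_X
__X___X
_XXX_XX
X______
XX_____
__X____
_XXX___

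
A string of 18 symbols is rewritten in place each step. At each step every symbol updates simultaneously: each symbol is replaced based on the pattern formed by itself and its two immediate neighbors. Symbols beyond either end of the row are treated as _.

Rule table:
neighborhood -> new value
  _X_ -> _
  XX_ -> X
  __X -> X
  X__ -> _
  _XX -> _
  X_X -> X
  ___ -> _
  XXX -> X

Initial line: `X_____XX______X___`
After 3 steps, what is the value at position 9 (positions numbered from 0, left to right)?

_____X_X_____X____
____X_X_____X_____
___X_X_____X______
position 9 holds _

_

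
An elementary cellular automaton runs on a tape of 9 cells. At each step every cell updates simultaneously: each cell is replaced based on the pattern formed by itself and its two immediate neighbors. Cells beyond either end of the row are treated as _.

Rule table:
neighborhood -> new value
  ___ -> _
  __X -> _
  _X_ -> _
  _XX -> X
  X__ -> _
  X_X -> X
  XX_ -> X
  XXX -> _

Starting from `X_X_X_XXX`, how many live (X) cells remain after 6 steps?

_X_X_XX_X
__X_XXXX_
___XX__X_
___XX____
___XX____  (fixed point — unchanged through step 6)
count of X: 2

2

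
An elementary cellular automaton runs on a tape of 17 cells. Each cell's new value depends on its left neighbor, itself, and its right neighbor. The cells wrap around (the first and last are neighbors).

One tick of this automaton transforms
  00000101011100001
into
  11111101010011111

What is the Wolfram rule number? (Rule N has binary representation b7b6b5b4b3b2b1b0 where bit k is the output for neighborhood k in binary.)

position 10: 111 → 0  (bit 7 = 0)
position 11: 110 → 0  (bit 6 = 0)
position 6: 101 → 0  (bit 5 = 0)
position 0: 100 → 1  (bit 4 = 1)
position 9: 011 → 1  (bit 3 = 1)
position 5: 010 → 1  (bit 2 = 1)
position 4: 001 → 1  (bit 1 = 1)
position 1: 000 → 1  (bit 0 = 1)
bits b7..b0 = 00011111 = 31

31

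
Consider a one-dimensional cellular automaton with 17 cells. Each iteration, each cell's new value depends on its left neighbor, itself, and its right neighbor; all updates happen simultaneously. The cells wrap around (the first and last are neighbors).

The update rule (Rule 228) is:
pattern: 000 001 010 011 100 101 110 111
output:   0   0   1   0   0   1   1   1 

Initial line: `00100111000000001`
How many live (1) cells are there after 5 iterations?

00100011000000001
00100001000000001
00100001000000001  (fixed point — unchanged through iteration 5)
count of 1: 3

3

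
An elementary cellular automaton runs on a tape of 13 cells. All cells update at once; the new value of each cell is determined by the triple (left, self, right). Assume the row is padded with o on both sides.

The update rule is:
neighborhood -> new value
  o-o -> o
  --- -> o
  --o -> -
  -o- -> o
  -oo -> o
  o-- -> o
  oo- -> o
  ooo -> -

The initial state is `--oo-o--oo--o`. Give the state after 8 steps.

--ooooo----oo

step 1: o-ooooo-ooo-o
step 2: ooo---ooo-ooo
step 3: --ooo-o-ooo--
step 4: o-o-ooooo-oo-
step 5: ooooo---ooooo
step 6: ----ooo-o----
step 7: ooo-o-oooooo-
step 8: --ooooo----oo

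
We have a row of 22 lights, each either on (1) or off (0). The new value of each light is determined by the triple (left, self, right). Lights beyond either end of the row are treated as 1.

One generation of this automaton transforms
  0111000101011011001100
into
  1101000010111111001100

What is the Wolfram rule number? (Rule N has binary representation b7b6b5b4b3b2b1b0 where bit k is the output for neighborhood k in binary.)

104

position 2: 111 → 0  (bit 7 = 0)
position 3: 110 → 1  (bit 6 = 1)
position 0: 101 → 1  (bit 5 = 1)
position 4: 100 → 0  (bit 4 = 0)
position 1: 011 → 1  (bit 3 = 1)
position 7: 010 → 0  (bit 2 = 0)
position 6: 001 → 0  (bit 1 = 0)
position 5: 000 → 0  (bit 0 = 0)
bits b7..b0 = 01101000 = 104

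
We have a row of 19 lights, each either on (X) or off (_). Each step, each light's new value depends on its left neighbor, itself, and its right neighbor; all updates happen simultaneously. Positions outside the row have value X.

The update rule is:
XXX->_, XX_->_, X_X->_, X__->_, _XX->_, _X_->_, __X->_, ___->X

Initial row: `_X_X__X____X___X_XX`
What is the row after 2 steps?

_XXXXXX____X___XXX_

step 1: ________XX___X_____
step 2: _XXXXXX____X___XXX_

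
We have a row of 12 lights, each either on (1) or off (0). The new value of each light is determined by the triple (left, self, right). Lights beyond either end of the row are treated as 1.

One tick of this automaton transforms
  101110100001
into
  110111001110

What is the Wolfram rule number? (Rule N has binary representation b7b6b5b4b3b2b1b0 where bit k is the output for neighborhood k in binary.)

227

position 3: 111 → 1  (bit 7 = 1)
position 0: 110 → 1  (bit 6 = 1)
position 1: 101 → 1  (bit 5 = 1)
position 7: 100 → 0  (bit 4 = 0)
position 2: 011 → 0  (bit 3 = 0)
position 6: 010 → 0  (bit 2 = 0)
position 10: 001 → 1  (bit 1 = 1)
position 8: 000 → 1  (bit 0 = 1)
bits b7..b0 = 11100011 = 227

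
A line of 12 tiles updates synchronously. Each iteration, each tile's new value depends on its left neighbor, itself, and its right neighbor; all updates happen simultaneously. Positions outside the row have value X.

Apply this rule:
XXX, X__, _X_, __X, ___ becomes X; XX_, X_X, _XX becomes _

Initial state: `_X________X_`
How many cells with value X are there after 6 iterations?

_XXXXXXXXXX_
__XXXXXXXX__
XX_XXXXXX_XX
X___XXXX___X
_XXX_XX_XXX_
__X______X__
count of X: 2

2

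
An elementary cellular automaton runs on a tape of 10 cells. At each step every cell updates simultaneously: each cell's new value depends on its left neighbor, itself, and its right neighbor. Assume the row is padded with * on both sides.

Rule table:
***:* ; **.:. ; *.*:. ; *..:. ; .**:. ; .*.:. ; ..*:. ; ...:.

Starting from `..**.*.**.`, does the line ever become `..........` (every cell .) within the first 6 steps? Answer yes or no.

..........
all cells are . at step 1

yes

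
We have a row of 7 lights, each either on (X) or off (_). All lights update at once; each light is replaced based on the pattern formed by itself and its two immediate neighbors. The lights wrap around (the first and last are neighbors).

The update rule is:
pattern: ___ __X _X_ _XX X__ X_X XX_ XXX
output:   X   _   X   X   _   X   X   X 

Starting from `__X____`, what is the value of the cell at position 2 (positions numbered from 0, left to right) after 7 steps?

X

X_X_XXX
XXXXXXX
XXXXXXX  (fixed point — unchanged through step 7)
position 2 holds X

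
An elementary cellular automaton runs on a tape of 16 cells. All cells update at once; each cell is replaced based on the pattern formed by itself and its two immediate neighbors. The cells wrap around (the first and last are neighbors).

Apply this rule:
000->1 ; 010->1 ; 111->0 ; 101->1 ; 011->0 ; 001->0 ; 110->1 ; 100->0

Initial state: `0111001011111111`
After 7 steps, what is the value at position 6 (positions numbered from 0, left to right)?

1

step 1: 1001001100000001
step 2: 1001000101111100
step 3: 1001010110000100
step 4: 1001111010110100
step 5: 1000001111011100
step 6: 1011100001100100
step 7: 1100101100100100
position 6 holds 1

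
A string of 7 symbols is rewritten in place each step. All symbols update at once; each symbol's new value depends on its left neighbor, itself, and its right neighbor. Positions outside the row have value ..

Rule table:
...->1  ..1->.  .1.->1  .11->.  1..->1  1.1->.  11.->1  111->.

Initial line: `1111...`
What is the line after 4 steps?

....1.1

step 1: ...1111
step 2: 11....1
step 3: .1111.1
step 4: ....1.1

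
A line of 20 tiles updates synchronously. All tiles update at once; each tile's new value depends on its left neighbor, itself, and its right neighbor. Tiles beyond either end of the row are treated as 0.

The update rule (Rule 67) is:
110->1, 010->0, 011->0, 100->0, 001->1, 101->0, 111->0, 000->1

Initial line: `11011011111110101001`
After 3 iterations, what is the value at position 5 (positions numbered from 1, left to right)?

iteration 1: 01001000000010000010
iteration 2: 10010011111100111100
iteration 3: 00100100000101000101
position 5 holds 0

0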